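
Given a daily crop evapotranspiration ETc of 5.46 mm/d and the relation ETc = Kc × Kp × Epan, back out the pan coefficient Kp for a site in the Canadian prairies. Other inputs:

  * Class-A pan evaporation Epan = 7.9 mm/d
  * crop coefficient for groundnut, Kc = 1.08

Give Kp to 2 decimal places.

0.64

ETc = Kc × Kp × Epan  ⇒  Kp = ETc / (Kc × Epan)
Kp = 5.46 / (1.08 × 7.9) = 5.46 / 8.532 = 0.6399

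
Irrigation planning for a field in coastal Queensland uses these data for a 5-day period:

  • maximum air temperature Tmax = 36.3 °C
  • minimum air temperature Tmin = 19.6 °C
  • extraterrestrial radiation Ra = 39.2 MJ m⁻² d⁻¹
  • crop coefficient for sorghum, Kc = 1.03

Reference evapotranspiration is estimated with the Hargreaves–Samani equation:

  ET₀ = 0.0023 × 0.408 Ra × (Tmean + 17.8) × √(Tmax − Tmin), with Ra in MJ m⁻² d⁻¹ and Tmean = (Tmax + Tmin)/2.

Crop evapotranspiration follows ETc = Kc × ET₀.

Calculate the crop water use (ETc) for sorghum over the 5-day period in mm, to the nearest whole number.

Tmean = (36.3 + 19.6)/2 = 27.95 °C
0.408 Ra = 0.408 × 39.2 = 15.9936 mm/d equivalent
ET₀ = 0.0023 × 15.9936 × (27.95 + 17.8) × √16.7 = 0.0023 × 15.9936 × 45.75 × 4.0866 = 6.8774 mm/d
ETc = Kc × ET₀ = 1.03 × 6.8774 = 7.0837 mm/d
Over 5 days: 7.0837 × 5 = 35.419 mm

35 mm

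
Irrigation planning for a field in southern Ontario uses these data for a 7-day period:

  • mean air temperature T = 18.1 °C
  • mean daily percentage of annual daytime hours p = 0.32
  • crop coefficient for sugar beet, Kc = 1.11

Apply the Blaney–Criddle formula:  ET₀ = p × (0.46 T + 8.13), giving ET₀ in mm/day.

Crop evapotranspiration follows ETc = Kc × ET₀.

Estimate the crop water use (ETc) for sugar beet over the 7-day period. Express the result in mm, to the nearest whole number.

ET₀ = 0.32 × (0.46 × 18.1 + 8.13) = 0.32 × 16.456 = 5.2659 mm/d
ETc = Kc × ET₀ = 1.11 × 5.2659 = 5.8451 mm/d
Over 7 days: 5.8451 × 7 = 40.916 mm

41 mm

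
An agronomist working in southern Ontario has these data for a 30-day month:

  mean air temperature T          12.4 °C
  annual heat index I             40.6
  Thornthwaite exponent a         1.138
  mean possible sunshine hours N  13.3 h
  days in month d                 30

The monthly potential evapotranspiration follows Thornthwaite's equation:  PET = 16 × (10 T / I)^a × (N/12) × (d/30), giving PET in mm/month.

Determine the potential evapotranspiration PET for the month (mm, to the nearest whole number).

63 mm

10T/I = 10 × 12.4 / 40.6 = 3.0542
(10T/I)^a = 3.0542^1.138 = 3.5630
Uncorrected PET = 16 × 3.5630 = 57.008 mm
Correction = (N/12)(d/30) = (13.3/12)(30/30) = 1.1083
PET = 57.008 × 1.1083 = 63.182 mm/month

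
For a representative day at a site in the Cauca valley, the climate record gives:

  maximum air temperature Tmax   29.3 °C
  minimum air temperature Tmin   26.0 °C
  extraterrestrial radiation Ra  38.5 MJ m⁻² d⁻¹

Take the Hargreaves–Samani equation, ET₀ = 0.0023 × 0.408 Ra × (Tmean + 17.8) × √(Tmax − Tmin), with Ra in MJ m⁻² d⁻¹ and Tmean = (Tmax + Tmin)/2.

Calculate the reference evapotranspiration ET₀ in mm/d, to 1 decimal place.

3.0 mm/d

Tmean = (29.3 + 26.0)/2 = 27.65 °C
0.408 Ra = 0.408 × 38.5 = 15.7080 mm/d equivalent
ET₀ = 0.0023 × 15.7080 × (27.65 + 17.8) × √3.3 = 0.0023 × 15.7080 × 45.45 × 1.8166 = 2.9829 mm/d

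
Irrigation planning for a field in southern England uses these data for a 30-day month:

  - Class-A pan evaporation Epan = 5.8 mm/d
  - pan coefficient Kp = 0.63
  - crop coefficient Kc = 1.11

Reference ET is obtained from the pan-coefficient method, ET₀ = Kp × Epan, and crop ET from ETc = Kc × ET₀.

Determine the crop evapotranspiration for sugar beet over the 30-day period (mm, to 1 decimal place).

121.7 mm

ET₀ = 0.63 × 5.8 = 3.6540 mm/d
ETc = Kc × ET₀ = 1.11 × 3.6540 = 4.0559 mm/d
Over 30 days: 4.0559 × 30 = 121.677 mm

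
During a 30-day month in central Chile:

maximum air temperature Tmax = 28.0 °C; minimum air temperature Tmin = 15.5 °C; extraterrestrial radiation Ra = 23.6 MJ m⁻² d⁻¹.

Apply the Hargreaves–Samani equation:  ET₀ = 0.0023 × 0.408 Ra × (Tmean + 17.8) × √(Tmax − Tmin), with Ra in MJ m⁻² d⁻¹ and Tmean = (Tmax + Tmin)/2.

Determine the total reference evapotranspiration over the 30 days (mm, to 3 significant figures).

Tmean = (28.0 + 15.5)/2 = 21.75 °C
0.408 Ra = 0.408 × 23.6 = 9.6288 mm/d equivalent
ET₀ = 0.0023 × 9.6288 × (21.75 + 17.8) × √12.5 = 0.0023 × 9.6288 × 39.55 × 3.5355 = 3.0967 mm/d
Over 30 days: 3.0967 × 30 = 92.901 mm

92.9 mm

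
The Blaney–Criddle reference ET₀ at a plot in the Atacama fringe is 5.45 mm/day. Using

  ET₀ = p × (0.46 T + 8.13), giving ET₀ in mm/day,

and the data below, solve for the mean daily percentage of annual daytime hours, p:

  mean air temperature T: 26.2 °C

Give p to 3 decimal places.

0.270

p = ET₀ / (0.46 T + 8.13) = 5.45 / (0.46 × 26.2 + 8.13) = 5.45 / 20.182 = 0.2700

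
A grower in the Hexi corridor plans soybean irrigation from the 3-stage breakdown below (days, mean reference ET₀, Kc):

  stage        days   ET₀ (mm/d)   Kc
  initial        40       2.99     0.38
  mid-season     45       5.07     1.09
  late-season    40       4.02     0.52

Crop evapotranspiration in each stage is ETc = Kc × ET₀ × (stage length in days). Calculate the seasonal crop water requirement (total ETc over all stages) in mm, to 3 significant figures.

initial: 0.38 × 2.99 × 40 = 45.45 mm
mid-season: 1.09 × 5.07 × 45 = 248.68 mm
late-season: 0.52 × 4.02 × 40 = 83.62 mm
Seasonal total = 377.75 mm

378 mm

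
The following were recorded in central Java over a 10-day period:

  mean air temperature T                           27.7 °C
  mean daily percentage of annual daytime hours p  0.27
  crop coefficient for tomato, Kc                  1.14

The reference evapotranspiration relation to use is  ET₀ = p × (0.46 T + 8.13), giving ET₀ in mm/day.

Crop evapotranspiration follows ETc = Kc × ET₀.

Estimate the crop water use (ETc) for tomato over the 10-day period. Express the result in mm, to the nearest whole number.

ET₀ = 0.27 × (0.46 × 27.7 + 8.13) = 0.27 × 20.872 = 5.6354 mm/d
ETc = Kc × ET₀ = 1.14 × 5.6354 = 6.4244 mm/d
Over 10 days: 6.4244 × 10 = 64.244 mm

64 mm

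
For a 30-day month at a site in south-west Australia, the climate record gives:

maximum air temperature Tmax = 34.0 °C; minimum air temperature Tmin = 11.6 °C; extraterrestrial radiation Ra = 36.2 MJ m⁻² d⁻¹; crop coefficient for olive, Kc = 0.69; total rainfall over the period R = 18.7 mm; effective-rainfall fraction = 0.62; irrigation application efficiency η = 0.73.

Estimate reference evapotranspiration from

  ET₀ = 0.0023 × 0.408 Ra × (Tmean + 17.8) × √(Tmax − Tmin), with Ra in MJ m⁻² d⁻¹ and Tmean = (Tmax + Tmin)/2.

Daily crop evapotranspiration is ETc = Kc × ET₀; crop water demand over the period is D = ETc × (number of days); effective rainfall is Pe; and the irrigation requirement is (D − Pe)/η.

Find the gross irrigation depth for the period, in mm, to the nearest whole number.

Tmean = (34.0 + 11.6)/2 = 22.80 °C
0.408 Ra = 0.408 × 36.2 = 14.7696 mm/d equivalent
ET₀ = 0.0023 × 14.7696 × (22.80 + 17.8) × √22.4 = 0.0023 × 14.7696 × 40.60 × 4.7329 = 6.5275 mm/d
ETc = Kc × ET₀ = 0.69 × 6.5275 = 4.5040 mm/d
Crop demand D = ETc × 30 d = 4.5040 × 30 = 135.120 mm
Pe = 0.62 × 18.7 = 11.594 mm
D − Pe = 135.120 − 11.594 = 123.526 mm
Gross irrigation = 123.526 / 0.73 = 169.214 mm

169 mm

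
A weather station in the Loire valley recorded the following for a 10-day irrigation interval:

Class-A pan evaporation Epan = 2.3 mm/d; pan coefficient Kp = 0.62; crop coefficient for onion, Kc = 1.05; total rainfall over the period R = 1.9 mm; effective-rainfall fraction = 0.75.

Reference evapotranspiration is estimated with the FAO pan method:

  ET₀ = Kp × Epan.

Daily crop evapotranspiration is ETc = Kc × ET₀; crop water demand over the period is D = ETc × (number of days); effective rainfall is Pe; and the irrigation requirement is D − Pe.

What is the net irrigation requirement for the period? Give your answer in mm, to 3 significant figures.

ET₀ = 0.62 × 2.3 = 1.4260 mm/d
ETc = Kc × ET₀ = 1.05 × 1.4260 = 1.4973 mm/d
Crop demand D = ETc × 10 d = 1.4973 × 10 = 14.973 mm
Pe = 0.75 × 1.9 = 1.425 mm
D − Pe = 14.973 − 1.425 = 13.548 mm

13.5 mm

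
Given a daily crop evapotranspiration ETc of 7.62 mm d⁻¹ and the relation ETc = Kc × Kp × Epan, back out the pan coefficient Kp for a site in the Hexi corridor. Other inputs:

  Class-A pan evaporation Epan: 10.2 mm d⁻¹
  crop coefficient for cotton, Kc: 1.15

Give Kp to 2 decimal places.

0.65

ETc = Kc × Kp × Epan  ⇒  Kp = ETc / (Kc × Epan)
Kp = 7.62 / (1.15 × 10.2) = 7.62 / 11.730 = 0.6496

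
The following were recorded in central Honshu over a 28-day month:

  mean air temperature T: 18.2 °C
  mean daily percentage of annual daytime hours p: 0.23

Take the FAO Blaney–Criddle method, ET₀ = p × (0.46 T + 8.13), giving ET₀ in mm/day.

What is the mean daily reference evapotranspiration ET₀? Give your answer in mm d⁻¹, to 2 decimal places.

ET₀ = 0.23 × (0.46 × 18.2 + 8.13) = 0.23 × 16.502 = 3.7955 mm/d

3.80 mm d⁻¹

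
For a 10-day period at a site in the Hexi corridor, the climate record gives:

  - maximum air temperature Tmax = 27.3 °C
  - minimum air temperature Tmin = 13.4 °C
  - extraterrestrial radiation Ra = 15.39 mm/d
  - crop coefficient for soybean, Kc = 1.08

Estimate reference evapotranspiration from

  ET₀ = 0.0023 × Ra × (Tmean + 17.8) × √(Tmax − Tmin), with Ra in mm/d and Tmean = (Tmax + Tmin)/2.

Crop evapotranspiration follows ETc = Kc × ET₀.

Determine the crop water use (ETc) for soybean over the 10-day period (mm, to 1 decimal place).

Tmean = (27.3 + 13.4)/2 = 20.35 °C
ET₀ = 0.0023 × 15.39 × (20.35 + 17.8) × √13.9 = 0.0023 × 15.39 × 38.15 × 3.7283 = 5.0347 mm/d
ETc = Kc × ET₀ = 1.08 × 5.0347 = 5.4375 mm/d
Over 10 days: 5.4375 × 10 = 54.375 mm

54.4 mm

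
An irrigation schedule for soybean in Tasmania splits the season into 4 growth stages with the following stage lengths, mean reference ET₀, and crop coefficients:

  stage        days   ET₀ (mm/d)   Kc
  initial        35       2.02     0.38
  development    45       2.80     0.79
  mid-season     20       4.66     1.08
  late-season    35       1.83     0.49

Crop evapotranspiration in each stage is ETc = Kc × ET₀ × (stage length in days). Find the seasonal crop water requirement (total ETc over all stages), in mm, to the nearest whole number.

initial: 0.38 × 2.02 × 35 = 26.87 mm
development: 0.79 × 2.80 × 45 = 99.54 mm
mid-season: 1.08 × 4.66 × 20 = 100.66 mm
late-season: 0.49 × 1.83 × 35 = 31.38 mm
Seasonal total = 258.45 mm

258 mm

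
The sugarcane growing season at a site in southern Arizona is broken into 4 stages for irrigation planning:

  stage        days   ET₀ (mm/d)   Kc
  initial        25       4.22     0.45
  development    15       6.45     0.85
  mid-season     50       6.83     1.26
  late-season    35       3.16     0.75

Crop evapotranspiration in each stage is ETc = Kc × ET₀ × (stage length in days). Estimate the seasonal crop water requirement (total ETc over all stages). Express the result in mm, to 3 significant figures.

initial: 0.45 × 4.22 × 25 = 47.48 mm
development: 0.85 × 6.45 × 15 = 82.24 mm
mid-season: 1.26 × 6.83 × 50 = 430.29 mm
late-season: 0.75 × 3.16 × 35 = 82.95 mm
Seasonal total = 642.96 mm

643 mm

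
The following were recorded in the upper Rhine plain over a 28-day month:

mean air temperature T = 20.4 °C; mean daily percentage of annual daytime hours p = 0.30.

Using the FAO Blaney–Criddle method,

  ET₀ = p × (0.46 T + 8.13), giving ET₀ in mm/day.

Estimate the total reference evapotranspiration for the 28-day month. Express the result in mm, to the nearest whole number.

147 mm

ET₀ = 0.30 × (0.46 × 20.4 + 8.13) = 0.30 × 17.514 = 5.2542 mm/d
Monthly total = 5.2542 × 28 = 147.118 mm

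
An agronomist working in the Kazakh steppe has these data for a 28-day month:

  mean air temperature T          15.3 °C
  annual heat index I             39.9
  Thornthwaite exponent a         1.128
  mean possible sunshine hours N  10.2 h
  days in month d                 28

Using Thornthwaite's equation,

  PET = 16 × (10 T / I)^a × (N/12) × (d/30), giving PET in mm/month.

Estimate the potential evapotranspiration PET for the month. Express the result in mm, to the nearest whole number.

10T/I = 10 × 15.3 / 39.9 = 3.8346
(10T/I)^a = 3.8346^1.128 = 4.5545
Uncorrected PET = 16 × 4.5545 = 72.872 mm
Correction = (N/12)(d/30) = (10.2/12)(28/30) = 0.7933
PET = 72.872 × 0.7933 = 57.809 mm/month

58 mm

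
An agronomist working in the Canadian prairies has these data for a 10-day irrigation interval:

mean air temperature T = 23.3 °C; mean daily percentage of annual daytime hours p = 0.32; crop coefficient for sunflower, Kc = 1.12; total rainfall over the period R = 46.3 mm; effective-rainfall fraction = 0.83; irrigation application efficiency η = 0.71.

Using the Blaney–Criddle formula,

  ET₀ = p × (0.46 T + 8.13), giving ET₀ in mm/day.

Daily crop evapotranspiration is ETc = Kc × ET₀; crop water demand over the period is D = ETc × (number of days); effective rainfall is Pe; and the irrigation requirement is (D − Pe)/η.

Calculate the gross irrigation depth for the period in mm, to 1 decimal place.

41.0 mm

ET₀ = 0.32 × (0.46 × 23.3 + 8.13) = 0.32 × 18.848 = 6.0314 mm/d
ETc = Kc × ET₀ = 1.12 × 6.0314 = 6.7552 mm/d
Crop demand D = ETc × 10 d = 6.7552 × 10 = 67.552 mm
Pe = 0.83 × 46.3 = 38.429 mm
D − Pe = 67.552 − 38.429 = 29.123 mm
Gross irrigation = 29.123 / 0.71 = 41.018 mm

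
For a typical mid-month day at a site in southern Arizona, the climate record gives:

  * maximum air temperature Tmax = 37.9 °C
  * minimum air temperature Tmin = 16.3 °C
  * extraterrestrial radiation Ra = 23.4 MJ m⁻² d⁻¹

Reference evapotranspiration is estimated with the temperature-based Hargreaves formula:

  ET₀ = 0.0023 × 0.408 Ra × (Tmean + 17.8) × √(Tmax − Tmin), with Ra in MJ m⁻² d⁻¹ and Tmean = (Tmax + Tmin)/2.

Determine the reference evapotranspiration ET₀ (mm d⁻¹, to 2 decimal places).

Tmean = (37.9 + 16.3)/2 = 27.10 °C
0.408 Ra = 0.408 × 23.4 = 9.5472 mm/d equivalent
ET₀ = 0.0023 × 9.5472 × (27.10 + 17.8) × √21.6 = 0.0023 × 9.5472 × 44.90 × 4.6476 = 4.5823 mm/d

4.58 mm d⁻¹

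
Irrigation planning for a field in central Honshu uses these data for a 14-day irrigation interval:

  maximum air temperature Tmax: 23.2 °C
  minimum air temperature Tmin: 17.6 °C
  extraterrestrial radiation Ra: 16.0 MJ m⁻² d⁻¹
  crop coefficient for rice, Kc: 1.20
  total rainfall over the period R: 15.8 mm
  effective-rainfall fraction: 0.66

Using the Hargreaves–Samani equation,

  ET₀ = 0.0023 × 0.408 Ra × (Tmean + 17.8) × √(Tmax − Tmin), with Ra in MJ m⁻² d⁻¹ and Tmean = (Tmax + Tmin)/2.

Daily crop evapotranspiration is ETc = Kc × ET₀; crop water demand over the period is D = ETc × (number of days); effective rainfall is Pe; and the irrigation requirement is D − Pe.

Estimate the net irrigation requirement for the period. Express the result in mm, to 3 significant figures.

Tmean = (23.2 + 17.6)/2 = 20.40 °C
0.408 Ra = 0.408 × 16.0 = 6.5280 mm/d equivalent
ET₀ = 0.0023 × 6.5280 × (20.40 + 17.8) × √5.6 = 0.0023 × 6.5280 × 38.20 × 2.3664 = 1.3572 mm/d
ETc = Kc × ET₀ = 1.20 × 1.3572 = 1.6286 mm/d
Crop demand D = ETc × 14 d = 1.6286 × 14 = 22.800 mm
Pe = 0.66 × 15.8 = 10.428 mm
D − Pe = 22.800 − 10.428 = 12.372 mm

12.4 mm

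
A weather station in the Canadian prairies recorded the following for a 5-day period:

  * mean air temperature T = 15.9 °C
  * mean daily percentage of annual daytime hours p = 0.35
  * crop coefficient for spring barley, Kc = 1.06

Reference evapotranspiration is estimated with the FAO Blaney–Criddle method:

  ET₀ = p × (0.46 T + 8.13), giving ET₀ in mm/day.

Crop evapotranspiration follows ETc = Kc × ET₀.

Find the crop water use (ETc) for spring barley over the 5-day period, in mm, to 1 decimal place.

28.6 mm

ET₀ = 0.35 × (0.46 × 15.9 + 8.13) = 0.35 × 15.444 = 5.4054 mm/d
ETc = Kc × ET₀ = 1.06 × 5.4054 = 5.7297 mm/d
Over 5 days: 5.7297 × 5 = 28.649 mm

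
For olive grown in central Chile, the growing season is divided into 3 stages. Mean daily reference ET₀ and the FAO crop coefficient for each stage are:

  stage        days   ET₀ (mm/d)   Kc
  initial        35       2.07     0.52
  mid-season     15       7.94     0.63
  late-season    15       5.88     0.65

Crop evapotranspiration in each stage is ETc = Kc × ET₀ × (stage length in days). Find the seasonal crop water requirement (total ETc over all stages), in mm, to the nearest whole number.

initial: 0.52 × 2.07 × 35 = 37.67 mm
mid-season: 0.63 × 7.94 × 15 = 75.03 mm
late-season: 0.65 × 5.88 × 15 = 57.33 mm
Seasonal total = 170.03 mm

170 mm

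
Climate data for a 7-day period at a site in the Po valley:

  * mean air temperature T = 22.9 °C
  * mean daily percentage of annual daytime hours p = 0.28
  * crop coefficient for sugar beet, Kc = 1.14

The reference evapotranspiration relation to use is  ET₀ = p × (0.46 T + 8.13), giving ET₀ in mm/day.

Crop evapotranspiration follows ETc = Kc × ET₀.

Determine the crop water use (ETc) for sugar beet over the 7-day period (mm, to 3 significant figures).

41.7 mm

ET₀ = 0.28 × (0.46 × 22.9 + 8.13) = 0.28 × 18.664 = 5.2259 mm/d
ETc = Kc × ET₀ = 1.14 × 5.2259 = 5.9575 mm/d
Over 7 days: 5.9575 × 7 = 41.703 mm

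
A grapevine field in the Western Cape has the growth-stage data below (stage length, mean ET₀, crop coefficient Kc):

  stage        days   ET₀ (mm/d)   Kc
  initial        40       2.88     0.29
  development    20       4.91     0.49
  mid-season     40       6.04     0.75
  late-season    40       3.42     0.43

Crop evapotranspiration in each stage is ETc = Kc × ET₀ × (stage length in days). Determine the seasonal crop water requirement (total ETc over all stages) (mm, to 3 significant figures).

322 mm

initial: 0.29 × 2.88 × 40 = 33.41 mm
development: 0.49 × 4.91 × 20 = 48.12 mm
mid-season: 0.75 × 6.04 × 40 = 181.20 mm
late-season: 0.43 × 3.42 × 40 = 58.82 mm
Seasonal total = 321.55 mm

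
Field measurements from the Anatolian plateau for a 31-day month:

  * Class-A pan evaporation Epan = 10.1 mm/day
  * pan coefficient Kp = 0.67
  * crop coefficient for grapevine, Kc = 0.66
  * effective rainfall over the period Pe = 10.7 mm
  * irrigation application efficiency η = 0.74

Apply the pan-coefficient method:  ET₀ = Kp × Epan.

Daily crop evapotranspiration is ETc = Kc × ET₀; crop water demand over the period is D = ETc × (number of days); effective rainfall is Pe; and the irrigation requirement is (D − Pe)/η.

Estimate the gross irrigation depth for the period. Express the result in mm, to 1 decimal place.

ET₀ = 0.67 × 10.1 = 6.7670 mm/d
ETc = Kc × ET₀ = 0.66 × 6.7670 = 4.4662 mm/d
Crop demand D = ETc × 31 d = 4.4662 × 31 = 138.452 mm
D − Pe = 138.452 − 10.7 = 127.752 mm
Gross irrigation = 127.752 / 0.74 = 172.638 mm

172.6 mm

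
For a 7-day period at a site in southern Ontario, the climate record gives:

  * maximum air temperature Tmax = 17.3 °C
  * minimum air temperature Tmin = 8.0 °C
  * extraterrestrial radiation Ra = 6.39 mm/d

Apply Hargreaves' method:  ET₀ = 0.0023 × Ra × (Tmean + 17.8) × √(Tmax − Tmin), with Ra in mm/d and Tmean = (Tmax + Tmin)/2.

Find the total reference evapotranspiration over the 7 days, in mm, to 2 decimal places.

Tmean = (17.3 + 8.0)/2 = 12.65 °C
ET₀ = 0.0023 × 6.39 × (12.65 + 17.8) × √9.3 = 0.0023 × 6.39 × 30.45 × 3.0496 = 1.3648 mm/d
Over 7 days: 1.3648 × 7 = 9.554 mm

9.55 mm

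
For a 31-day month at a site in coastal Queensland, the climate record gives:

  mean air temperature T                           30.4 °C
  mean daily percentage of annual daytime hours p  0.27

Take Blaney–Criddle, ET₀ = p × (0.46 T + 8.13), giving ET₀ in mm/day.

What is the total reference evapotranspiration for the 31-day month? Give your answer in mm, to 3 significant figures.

185 mm

ET₀ = 0.27 × (0.46 × 30.4 + 8.13) = 0.27 × 22.114 = 5.9708 mm/d
Monthly total = 5.9708 × 31 = 185.095 mm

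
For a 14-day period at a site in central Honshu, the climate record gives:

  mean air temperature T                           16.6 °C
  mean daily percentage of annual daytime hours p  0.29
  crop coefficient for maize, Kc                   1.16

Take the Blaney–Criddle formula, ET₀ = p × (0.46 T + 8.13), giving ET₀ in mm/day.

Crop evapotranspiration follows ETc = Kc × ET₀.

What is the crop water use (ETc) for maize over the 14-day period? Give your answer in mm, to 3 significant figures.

ET₀ = 0.29 × (0.46 × 16.6 + 8.13) = 0.29 × 15.766 = 4.5721 mm/d
ETc = Kc × ET₀ = 1.16 × 4.5721 = 5.3036 mm/d
Over 14 days: 5.3036 × 14 = 74.250 mm

74.3 mm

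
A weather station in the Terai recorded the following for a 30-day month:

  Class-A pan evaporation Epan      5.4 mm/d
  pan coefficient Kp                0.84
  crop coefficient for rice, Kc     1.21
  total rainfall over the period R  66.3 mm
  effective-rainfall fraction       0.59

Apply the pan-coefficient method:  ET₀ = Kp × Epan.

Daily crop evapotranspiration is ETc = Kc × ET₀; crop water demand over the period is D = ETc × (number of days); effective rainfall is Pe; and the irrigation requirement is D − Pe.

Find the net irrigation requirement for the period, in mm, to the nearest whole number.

126 mm

ET₀ = 0.84 × 5.4 = 4.5360 mm/d
ETc = Kc × ET₀ = 1.21 × 4.5360 = 5.4886 mm/d
Crop demand D = ETc × 30 d = 5.4886 × 30 = 164.658 mm
Pe = 0.59 × 66.3 = 39.117 mm
D − Pe = 164.658 − 39.117 = 125.541 mm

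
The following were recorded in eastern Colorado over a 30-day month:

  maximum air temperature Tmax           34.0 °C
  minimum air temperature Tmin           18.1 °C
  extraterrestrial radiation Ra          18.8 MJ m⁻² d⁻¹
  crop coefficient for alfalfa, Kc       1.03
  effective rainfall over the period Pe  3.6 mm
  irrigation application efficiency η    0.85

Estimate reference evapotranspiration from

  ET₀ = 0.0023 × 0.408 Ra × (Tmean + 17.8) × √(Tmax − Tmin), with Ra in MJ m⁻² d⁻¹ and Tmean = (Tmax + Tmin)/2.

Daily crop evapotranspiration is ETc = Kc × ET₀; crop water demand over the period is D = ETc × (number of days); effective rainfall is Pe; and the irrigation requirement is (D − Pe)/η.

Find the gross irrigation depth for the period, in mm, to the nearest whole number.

108 mm

Tmean = (34.0 + 18.1)/2 = 26.05 °C
0.408 Ra = 0.408 × 18.8 = 7.6704 mm/d equivalent
ET₀ = 0.0023 × 7.6704 × (26.05 + 17.8) × √15.9 = 0.0023 × 7.6704 × 43.85 × 3.9875 = 3.0847 mm/d
ETc = Kc × ET₀ = 1.03 × 3.0847 = 3.1772 mm/d
Crop demand D = ETc × 30 d = 3.1772 × 30 = 95.316 mm
D − Pe = 95.316 − 3.6 = 91.716 mm
Gross irrigation = 91.716 / 0.85 = 107.901 mm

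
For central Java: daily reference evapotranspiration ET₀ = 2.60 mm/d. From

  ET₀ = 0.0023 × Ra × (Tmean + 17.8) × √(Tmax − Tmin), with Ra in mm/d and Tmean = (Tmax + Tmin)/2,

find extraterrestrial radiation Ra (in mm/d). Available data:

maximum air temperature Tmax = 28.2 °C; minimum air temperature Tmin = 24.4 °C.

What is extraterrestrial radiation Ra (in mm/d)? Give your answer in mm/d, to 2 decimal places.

13.15 mm/d

Tmean = 26.30 °C; √ΔT = 1.9494
Ra = ET₀ / [0.0023 × (Tmean+17.8) × √ΔT] = 2.60 / (0.0023 × 44.10 × 1.9494) = 13.149 mm/d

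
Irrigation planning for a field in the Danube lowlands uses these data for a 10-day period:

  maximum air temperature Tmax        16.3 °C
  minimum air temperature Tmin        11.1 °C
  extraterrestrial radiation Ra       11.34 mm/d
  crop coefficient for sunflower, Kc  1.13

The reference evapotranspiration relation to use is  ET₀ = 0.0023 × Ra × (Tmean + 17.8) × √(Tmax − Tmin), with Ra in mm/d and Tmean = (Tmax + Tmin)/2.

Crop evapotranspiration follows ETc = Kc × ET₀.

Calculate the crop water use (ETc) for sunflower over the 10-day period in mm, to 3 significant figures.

Tmean = (16.3 + 11.1)/2 = 13.70 °C
ET₀ = 0.0023 × 11.34 × (13.70 + 17.8) × √5.2 = 0.0023 × 11.34 × 31.50 × 2.2804 = 1.8735 mm/d
ETc = Kc × ET₀ = 1.13 × 1.8735 = 2.1171 mm/d
Over 10 days: 2.1171 × 10 = 21.171 mm

21.2 mm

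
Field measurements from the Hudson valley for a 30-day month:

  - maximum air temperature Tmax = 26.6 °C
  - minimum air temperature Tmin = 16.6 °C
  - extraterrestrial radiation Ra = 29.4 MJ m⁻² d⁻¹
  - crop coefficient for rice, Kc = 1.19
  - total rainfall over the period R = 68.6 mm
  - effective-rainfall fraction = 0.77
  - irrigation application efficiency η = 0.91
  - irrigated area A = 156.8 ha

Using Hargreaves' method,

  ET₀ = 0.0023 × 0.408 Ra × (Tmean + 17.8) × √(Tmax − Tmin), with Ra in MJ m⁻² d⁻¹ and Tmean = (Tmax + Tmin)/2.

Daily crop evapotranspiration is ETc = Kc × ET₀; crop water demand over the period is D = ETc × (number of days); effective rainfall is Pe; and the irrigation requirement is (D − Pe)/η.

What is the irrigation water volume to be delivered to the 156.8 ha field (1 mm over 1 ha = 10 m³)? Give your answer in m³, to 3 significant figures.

Tmean = (26.6 + 16.6)/2 = 21.60 °C
0.408 Ra = 0.408 × 29.4 = 11.9952 mm/d equivalent
ET₀ = 0.0023 × 11.9952 × (21.60 + 17.8) × √10.0 = 0.0023 × 11.9952 × 39.40 × 3.1623 = 3.4374 mm/d
ETc = Kc × ET₀ = 1.19 × 3.4374 = 4.0905 mm/d
Crop demand D = ETc × 30 d = 4.0905 × 30 = 122.715 mm
Pe = 0.77 × 68.6 = 52.822 mm
D − Pe = 122.715 − 52.822 = 69.893 mm
Gross irrigation = 69.893 / 0.91 = 76.805 mm
Volume = 76.805 mm × 156.8 ha × 10 = 120430.2 m³

120000 m³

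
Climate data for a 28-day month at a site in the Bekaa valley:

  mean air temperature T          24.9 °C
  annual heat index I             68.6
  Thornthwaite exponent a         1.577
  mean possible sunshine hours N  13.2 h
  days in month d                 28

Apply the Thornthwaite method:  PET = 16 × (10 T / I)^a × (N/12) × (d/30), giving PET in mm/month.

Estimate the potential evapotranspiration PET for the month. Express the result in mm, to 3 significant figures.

10T/I = 10 × 24.9 / 68.6 = 3.6297
(10T/I)^a = 3.6297^1.577 = 7.6369
Uncorrected PET = 16 × 7.6369 = 122.190 mm
Correction = (N/12)(d/30) = (13.2/12)(28/30) = 1.0267
PET = 122.190 × 1.0267 = 125.452 mm/month

125 mm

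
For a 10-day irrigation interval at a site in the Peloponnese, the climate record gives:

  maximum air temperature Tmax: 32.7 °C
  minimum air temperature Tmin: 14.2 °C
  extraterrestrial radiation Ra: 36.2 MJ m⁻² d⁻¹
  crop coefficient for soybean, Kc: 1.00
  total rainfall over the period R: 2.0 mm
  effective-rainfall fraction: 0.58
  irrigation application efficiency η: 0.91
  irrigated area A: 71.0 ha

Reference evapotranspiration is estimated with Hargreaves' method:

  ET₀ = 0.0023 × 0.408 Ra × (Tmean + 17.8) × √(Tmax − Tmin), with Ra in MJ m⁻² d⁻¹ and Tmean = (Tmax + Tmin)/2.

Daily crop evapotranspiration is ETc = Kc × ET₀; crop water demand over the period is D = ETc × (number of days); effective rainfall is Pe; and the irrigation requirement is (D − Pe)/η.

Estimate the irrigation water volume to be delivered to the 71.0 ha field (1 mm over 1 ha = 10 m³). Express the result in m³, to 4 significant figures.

46120 m³

Tmean = (32.7 + 14.2)/2 = 23.45 °C
0.408 Ra = 0.408 × 36.2 = 14.7696 mm/d equivalent
ET₀ = 0.0023 × 14.7696 × (23.45 + 17.8) × √18.5 = 0.0023 × 14.7696 × 41.25 × 4.3012 = 6.0271 mm/d
ETc = Kc × ET₀ = 1.00 × 6.0271 = 6.0271 mm/d
Crop demand D = ETc × 10 d = 6.0271 × 10 = 60.271 mm
Pe = 0.58 × 2.0 = 1.160 mm
D − Pe = 60.271 − 1.160 = 59.111 mm
Gross irrigation = 59.111 / 0.91 = 64.957 mm
Volume = 64.957 mm × 71.0 ha × 10 = 46119.5 m³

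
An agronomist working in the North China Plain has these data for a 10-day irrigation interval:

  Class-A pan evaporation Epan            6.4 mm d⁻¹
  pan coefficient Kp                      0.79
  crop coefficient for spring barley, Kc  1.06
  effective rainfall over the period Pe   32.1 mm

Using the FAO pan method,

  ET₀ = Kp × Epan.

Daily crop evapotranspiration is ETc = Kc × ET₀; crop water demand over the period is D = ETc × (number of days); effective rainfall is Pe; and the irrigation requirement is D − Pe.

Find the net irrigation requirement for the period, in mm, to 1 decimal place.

21.5 mm

ET₀ = 0.79 × 6.4 = 5.0560 mm/d
ETc = Kc × ET₀ = 1.06 × 5.0560 = 5.3594 mm/d
Crop demand D = ETc × 10 d = 5.3594 × 10 = 53.594 mm
D − Pe = 53.594 − 32.1 = 21.494 mm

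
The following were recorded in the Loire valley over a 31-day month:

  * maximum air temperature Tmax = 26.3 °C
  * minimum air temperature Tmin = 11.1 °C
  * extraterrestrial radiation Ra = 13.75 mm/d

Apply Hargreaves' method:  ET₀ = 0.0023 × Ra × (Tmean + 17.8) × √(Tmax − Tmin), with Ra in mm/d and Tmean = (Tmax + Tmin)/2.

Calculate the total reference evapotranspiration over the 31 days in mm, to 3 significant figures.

140 mm

Tmean = (26.3 + 11.1)/2 = 18.70 °C
ET₀ = 0.0023 × 13.75 × (18.70 + 17.8) × √15.2 = 0.0023 × 13.75 × 36.50 × 3.8987 = 4.5003 mm/d
Over 31 days: 4.5003 × 31 = 139.509 mm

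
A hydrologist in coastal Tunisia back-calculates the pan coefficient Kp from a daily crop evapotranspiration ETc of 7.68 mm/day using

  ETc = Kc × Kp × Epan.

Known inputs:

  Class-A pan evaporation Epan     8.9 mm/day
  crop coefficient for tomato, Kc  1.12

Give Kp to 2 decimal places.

0.77

ETc = Kc × Kp × Epan  ⇒  Kp = ETc / (Kc × Epan)
Kp = 7.68 / (1.12 × 8.9) = 7.68 / 9.968 = 0.7705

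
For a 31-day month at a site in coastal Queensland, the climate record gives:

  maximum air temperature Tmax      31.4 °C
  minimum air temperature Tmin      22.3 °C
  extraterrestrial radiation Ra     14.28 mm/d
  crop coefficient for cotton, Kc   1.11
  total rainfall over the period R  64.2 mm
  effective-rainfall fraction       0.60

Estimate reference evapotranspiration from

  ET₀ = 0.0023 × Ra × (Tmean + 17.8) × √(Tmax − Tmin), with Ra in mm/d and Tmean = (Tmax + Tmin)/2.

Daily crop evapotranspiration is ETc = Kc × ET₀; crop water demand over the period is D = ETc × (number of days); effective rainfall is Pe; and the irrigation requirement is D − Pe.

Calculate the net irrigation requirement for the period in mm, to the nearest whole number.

Tmean = (31.4 + 22.3)/2 = 26.85 °C
ET₀ = 0.0023 × 14.28 × (26.85 + 17.8) × √9.1 = 0.0023 × 14.28 × 44.65 × 3.0166 = 4.4238 mm/d
ETc = Kc × ET₀ = 1.11 × 4.4238 = 4.9104 mm/d
Crop demand D = ETc × 31 d = 4.9104 × 31 = 152.222 mm
Pe = 0.60 × 64.2 = 38.520 mm
D − Pe = 152.222 − 38.520 = 113.702 mm

114 mm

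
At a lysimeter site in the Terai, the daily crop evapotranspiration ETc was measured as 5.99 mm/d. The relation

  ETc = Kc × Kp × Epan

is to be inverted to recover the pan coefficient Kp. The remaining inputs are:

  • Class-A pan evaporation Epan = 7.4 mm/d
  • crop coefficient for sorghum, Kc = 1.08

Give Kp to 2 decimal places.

ETc = Kc × Kp × Epan  ⇒  Kp = ETc / (Kc × Epan)
Kp = 5.99 / (1.08 × 7.4) = 5.99 / 7.992 = 0.7495

0.75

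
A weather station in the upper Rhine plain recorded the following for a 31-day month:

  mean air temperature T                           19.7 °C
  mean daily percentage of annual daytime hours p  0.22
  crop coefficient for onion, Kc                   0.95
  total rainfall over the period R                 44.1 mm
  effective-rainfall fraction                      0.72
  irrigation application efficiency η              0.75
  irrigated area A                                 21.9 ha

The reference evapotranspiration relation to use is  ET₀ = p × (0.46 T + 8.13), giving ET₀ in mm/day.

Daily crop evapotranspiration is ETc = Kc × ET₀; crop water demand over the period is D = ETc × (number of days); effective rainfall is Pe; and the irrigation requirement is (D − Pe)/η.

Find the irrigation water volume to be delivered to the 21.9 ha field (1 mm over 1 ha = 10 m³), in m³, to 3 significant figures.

23300 m³

ET₀ = 0.22 × (0.46 × 19.7 + 8.13) = 0.22 × 17.192 = 3.7822 mm/d
ETc = Kc × ET₀ = 0.95 × 3.7822 = 3.5931 mm/d
Crop demand D = ETc × 31 d = 3.5931 × 31 = 111.386 mm
Pe = 0.72 × 44.1 = 31.752 mm
D − Pe = 111.386 − 31.752 = 79.634 mm
Gross irrigation = 79.634 / 0.75 = 106.179 mm
Volume = 106.179 mm × 21.9 ha × 10 = 23253.2 m³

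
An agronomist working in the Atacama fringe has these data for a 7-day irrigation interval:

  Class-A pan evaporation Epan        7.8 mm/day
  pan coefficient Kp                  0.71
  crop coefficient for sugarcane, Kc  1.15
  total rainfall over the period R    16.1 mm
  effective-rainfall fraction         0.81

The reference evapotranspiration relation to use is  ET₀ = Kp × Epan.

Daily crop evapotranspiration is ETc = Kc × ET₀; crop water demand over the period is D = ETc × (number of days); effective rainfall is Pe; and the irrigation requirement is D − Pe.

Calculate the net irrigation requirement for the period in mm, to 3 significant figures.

ET₀ = 0.71 × 7.8 = 5.5380 mm/d
ETc = Kc × ET₀ = 1.15 × 5.5380 = 6.3687 mm/d
Crop demand D = ETc × 7 d = 6.3687 × 7 = 44.581 mm
Pe = 0.81 × 16.1 = 13.041 mm
D − Pe = 44.581 − 13.041 = 31.540 mm

31.5 mm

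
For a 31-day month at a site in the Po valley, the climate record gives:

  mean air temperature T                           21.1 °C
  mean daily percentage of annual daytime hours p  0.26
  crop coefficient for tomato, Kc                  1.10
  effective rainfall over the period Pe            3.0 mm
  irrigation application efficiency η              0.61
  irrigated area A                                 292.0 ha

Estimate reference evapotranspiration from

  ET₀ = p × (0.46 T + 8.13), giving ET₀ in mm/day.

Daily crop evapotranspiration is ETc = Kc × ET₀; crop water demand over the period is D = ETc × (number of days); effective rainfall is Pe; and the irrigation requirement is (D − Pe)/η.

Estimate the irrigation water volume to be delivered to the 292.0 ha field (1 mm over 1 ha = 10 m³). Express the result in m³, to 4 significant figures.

ET₀ = 0.26 × (0.46 × 21.1 + 8.13) = 0.26 × 17.836 = 4.6374 mm/d
ETc = Kc × ET₀ = 1.10 × 4.6374 = 5.1011 mm/d
Crop demand D = ETc × 31 d = 5.1011 × 31 = 158.134 mm
D − Pe = 158.134 − 3.0 = 155.134 mm
Gross irrigation = 155.134 / 0.61 = 254.318 mm
Volume = 254.318 mm × 292.0 ha × 10 = 742608.6 m³

742600 m³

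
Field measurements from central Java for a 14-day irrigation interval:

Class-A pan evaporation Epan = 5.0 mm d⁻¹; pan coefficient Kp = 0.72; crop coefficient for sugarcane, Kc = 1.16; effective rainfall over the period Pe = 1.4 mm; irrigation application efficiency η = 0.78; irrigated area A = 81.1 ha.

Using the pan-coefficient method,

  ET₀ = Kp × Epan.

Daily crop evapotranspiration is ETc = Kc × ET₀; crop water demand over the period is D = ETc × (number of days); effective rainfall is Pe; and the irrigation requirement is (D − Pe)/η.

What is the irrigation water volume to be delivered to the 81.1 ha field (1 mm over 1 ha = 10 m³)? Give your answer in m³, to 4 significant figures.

59330 m³

ET₀ = 0.72 × 5.0 = 3.6000 mm/d
ETc = Kc × ET₀ = 1.16 × 3.6000 = 4.1760 mm/d
Crop demand D = ETc × 14 d = 4.1760 × 14 = 58.464 mm
D − Pe = 58.464 − 1.4 = 57.064 mm
Gross irrigation = 57.064 / 0.78 = 73.159 mm
Volume = 73.159 mm × 81.1 ha × 10 = 59331.9 m³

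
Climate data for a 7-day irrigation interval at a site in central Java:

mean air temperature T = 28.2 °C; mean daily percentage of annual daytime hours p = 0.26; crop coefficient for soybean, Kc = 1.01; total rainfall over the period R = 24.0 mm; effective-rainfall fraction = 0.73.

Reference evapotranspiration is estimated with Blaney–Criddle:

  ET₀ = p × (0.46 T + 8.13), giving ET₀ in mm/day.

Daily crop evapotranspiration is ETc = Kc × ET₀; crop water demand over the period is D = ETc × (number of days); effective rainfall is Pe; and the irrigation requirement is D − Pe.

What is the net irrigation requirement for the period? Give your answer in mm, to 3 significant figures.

21.3 mm

ET₀ = 0.26 × (0.46 × 28.2 + 8.13) = 0.26 × 21.102 = 5.4865 mm/d
ETc = Kc × ET₀ = 1.01 × 5.4865 = 5.5414 mm/d
Crop demand D = ETc × 7 d = 5.5414 × 7 = 38.790 mm
Pe = 0.73 × 24.0 = 17.520 mm
D − Pe = 38.790 − 17.520 = 21.270 mm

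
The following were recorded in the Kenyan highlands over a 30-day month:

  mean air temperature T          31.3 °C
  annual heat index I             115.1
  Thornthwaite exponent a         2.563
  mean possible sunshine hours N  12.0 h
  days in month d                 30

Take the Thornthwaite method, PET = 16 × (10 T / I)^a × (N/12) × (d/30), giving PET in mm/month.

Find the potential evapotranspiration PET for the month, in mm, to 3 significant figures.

10T/I = 10 × 31.3 / 115.1 = 2.7194
(10T/I)^a = 2.7194^2.563 = 12.9884
Uncorrected PET = 16 × 12.9884 = 207.814 mm
Correction = (N/12)(d/30) = (12.0/12)(30/30) = 1.0000
PET = 207.814 × 1.0000 = 207.814 mm/month

208 mm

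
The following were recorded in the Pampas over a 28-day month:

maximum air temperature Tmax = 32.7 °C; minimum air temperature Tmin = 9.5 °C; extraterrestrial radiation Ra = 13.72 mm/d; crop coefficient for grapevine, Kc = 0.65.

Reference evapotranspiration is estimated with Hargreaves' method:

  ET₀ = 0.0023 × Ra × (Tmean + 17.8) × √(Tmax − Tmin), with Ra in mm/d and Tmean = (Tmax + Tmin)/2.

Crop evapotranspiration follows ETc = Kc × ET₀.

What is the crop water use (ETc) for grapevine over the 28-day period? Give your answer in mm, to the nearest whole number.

108 mm

Tmean = (32.7 + 9.5)/2 = 21.10 °C
ET₀ = 0.0023 × 13.72 × (21.10 + 17.8) × √23.2 = 0.0023 × 13.72 × 38.90 × 4.8166 = 5.9125 mm/d
ETc = Kc × ET₀ = 0.65 × 5.9125 = 3.8431 mm/d
Over 28 days: 3.8431 × 28 = 107.607 mm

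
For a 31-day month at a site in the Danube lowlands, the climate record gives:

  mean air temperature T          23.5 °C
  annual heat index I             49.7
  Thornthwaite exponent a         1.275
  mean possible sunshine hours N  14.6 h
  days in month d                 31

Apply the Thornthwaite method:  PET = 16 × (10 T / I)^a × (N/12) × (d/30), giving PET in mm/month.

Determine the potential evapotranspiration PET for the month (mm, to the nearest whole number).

146 mm

10T/I = 10 × 23.5 / 49.7 = 4.7284
(10T/I)^a = 4.7284^1.275 = 7.2487
Uncorrected PET = 16 × 7.2487 = 115.979 mm
Correction = (N/12)(d/30) = (14.6/12)(31/30) = 1.2572
PET = 115.979 × 1.2572 = 145.809 mm/month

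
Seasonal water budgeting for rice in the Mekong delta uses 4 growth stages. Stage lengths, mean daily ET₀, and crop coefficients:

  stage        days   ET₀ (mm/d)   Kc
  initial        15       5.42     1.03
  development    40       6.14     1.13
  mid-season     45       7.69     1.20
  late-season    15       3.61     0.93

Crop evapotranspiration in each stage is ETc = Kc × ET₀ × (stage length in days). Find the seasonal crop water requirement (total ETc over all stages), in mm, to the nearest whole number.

initial: 1.03 × 5.42 × 15 = 83.74 mm
development: 1.13 × 6.14 × 40 = 277.53 mm
mid-season: 1.20 × 7.69 × 45 = 415.26 mm
late-season: 0.93 × 3.61 × 15 = 50.36 mm
Seasonal total = 826.89 mm

827 mm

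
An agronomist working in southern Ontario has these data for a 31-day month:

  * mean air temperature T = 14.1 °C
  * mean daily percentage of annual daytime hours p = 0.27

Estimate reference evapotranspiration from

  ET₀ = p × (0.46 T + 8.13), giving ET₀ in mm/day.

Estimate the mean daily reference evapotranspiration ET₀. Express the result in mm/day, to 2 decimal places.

3.95 mm/day

ET₀ = 0.27 × (0.46 × 14.1 + 8.13) = 0.27 × 14.616 = 3.9463 mm/d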